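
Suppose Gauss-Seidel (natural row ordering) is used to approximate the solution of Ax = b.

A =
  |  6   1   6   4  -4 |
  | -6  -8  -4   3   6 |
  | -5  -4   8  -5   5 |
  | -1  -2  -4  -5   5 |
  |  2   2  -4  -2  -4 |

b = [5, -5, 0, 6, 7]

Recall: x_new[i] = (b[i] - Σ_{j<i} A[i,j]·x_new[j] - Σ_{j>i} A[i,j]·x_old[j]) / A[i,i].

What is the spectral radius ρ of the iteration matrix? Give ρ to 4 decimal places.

Split A = D + L + U, D = diag(6, -8, 8, -5, -4).
GS T = -(D+L)⁻¹U: row 0 first, T[0,2] = -(6)/(6) = -1.0000; later rows by forward substitution.
  T[0,:] = [+0.0000 -0.1667 -1.0000 -0.6667 +0.6667]
  T[1,:] = [+0.0000 +0.1250 +0.2500 +0.8750 +0.2500]
  T[2,:] = [+0.0000 -0.0417 -0.5000 +0.6458 -0.0833]
  T[3,:] = [+0.0000 +0.0167 +0.5000 -0.7333 +0.8333]
  T[4,:] = [+0.0000 +0.0125 -0.1250 -0.1750 +0.1250]
|λ(T)| sorted: 1.1860, 0.3417, 0.3417, 0.1880, 0.0000.
ρ(T) = max|λ| = 1.1860; 1.1860 > 1 ⇒ diverges.

1.1860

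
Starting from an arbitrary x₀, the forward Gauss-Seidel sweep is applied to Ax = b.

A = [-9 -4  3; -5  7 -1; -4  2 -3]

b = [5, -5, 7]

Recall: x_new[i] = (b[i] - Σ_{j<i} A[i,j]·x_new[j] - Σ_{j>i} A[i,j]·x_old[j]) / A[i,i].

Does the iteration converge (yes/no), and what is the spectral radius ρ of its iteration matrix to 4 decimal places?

yes, ρ = 0.6402

A = D + L + U where D = diag(-9, 7, -3).
GS T = -(D+L)⁻¹U: row 0 first, T[0,2] = -(3)/(-9) = +0.3333; later rows by forward substitution.
  T[0,:] = [+0.0000, -0.4444, +0.3333]
  T[1,:] = [+0.0000, -0.3175, +0.3810]
  T[2,:] = [+0.0000, +0.3810, -0.1905]
|eigenvalues of T|: 0.6402, 0.1322, 0.0000.
ρ(T) = max|λ| = 0.6402; 0.6402 < 1, so it converges for any x₀.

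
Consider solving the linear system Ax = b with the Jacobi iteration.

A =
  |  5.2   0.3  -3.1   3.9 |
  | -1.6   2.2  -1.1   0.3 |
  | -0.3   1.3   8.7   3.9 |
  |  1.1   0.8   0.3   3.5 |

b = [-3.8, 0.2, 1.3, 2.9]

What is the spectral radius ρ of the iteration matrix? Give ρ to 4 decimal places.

0.7469

Let D = diag(5.2, 2.2, 8.7, 3.5); L, U the strict triangles.
Jacobi T = -D⁻¹(L+U): T[2,0] = -(-0.3)/(8.7) = +0.0345; T[2,2] = 0.
  T[0,:] = [+0.0000  -0.0577  +0.5962  -0.7500]
  T[1,:] = [+0.7273  +0.0000  +0.5000  -0.1364]
  T[2,:] = [+0.0345  -0.1494  +0.0000  -0.4483]
  T[3,:] = [-0.3143  -0.2286  -0.0857  +0.0000]
|roots of det(T-λI)|: 0.7469, 0.4602, 0.4602, 0.3228.
spectral radius ρ = 0.7469; 0.7469 < 1, so it converges for any x₀.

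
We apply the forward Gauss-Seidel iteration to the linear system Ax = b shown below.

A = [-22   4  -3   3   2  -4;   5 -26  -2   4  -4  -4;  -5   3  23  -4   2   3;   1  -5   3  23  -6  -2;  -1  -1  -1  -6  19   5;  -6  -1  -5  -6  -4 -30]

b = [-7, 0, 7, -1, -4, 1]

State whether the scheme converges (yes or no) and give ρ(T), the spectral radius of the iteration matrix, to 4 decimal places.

Let D = diag(-22, -26, 23, 23, 19, -30); L, U the strict triangles.
Gauss-Seidel: T = -(D+L)⁻¹U, row 0 first, T[0,1] = -(4)/(-22) = +0.1818; later rows by forward substitution.
  T[0,:] = [+0.0000  +0.1818  -0.1364  +0.1364  +0.0909  -0.1818]
  T[1,:] = [+0.0000  +0.0350  -0.1031  +0.1801  -0.1364  -0.1888]
  T[2,:] = [+0.0000  +0.0350  -0.0162  +0.1801  -0.0494  -0.1453]
  T[3,:] = [+0.0000  -0.0049  -0.0144  +0.0097  +0.2337  +0.0728]
  T[4,:] = [+0.0000  +0.0117  -0.0180  +0.0292  +0.0688  -0.2673]
  T[5,:] = [+0.0000  -0.0439  +0.0387  -0.0691  -0.0613  +0.0880]
|eigenvalues of T|: 0.2443, 0.1347, 0.1347, 0.1024, 0.0736, 0.0000.
spectral radius ρ = 0.2443; 0.2443 < 1 ⇒ converges.

yes, ρ = 0.2443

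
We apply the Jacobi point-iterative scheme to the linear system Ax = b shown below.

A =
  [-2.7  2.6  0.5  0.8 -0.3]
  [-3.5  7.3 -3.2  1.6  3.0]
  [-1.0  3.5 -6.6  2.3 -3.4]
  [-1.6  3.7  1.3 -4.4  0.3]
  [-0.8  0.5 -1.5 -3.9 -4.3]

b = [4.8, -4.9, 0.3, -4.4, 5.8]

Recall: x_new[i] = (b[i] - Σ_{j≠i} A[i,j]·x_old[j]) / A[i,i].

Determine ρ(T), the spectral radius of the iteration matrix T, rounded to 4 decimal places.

1.1326

Write A = D+L+U with D = diag(-2.7, 7.3, -6.6, -4.4, -4.3).
Jacobi: T = -D⁻¹(L+U), T[4,1] = -(0.5)/(-4.3) = +0.1163; T[4,4] = 0.
  T[0,:] = [+0.0000 +0.9630 +0.1852 +0.2963 -0.1111]
  T[1,:] = [+0.4795 +0.0000 +0.4384 -0.2192 -0.4110]
  T[2,:] = [-0.1515 +0.5303 +0.0000 +0.3485 -0.5152]
  T[3,:] = [-0.3636 +0.8409 +0.2955 +0.0000 +0.0682]
  T[4,:] = [-0.1860 +0.1163 -0.3488 -0.9070 +0.0000]
|λ(T)| sorted: 1.1326, 0.8142, 0.8142, 0.6428, 0.3231.
ρ = 1.1326; 1.1326 > 1 ⇒ diverges.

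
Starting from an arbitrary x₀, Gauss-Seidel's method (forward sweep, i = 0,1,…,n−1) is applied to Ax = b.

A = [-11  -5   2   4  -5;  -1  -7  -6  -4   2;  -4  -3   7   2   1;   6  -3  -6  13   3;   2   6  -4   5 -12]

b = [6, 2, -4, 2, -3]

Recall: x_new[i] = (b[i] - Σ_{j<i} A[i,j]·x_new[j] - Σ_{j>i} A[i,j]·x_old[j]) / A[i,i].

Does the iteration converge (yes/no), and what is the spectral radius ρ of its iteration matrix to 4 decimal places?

yes, ρ = 0.9229

Diagonal D = diag(-11, -7, 7, 13, -12); L, U strict lower/upper.
GS T = -(D+L)⁻¹U: row 0 first, T[0,4] = -(-5)/(-11) = -0.4545; later rows by forward substitution.
  T[0,:] = [+0.0000 -0.4545 +0.1818 +0.3636 -0.4545]
  T[1,:] = [+0.0000 +0.0649 -0.8831 -0.6234 +0.3506]
  T[2,:] = [+0.0000 -0.2319 -0.2746 -0.3451 -0.2523]
  T[3,:] = [+0.0000 +0.1177 -0.4144 -0.4710 -0.0565]
  T[4,:] = [+0.0000 +0.0831 -0.4924 -0.3323 +0.1601]
moduli |λ_i(T)| = 0.9229, 0.5905, 0.1255, 0.0626, 0.0000.
ρ(T) = max|λ| = 0.9229; 0.9229 < 1: convergent.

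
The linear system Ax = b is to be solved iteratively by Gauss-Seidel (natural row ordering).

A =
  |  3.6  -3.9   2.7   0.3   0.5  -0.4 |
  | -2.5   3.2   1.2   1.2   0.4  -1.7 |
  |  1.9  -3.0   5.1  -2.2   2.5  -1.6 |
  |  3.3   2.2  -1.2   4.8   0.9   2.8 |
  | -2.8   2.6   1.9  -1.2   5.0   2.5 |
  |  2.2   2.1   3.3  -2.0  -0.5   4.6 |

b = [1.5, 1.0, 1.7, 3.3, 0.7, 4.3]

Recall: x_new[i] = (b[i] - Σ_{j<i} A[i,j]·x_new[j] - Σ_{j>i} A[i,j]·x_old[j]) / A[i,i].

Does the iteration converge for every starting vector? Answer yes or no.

no

Let D = diag(3.6, 3.2, 5.1, 4.8, 5, 4.6); L, U the strict triangles.
Gauss-Seidel: T = -(D+L)⁻¹U, row 0 first, T[0,5] = -(-0.4)/(3.6) = +0.1111; later rows by forward substitution.
  T[0,:] = [+0.0000, +1.0833, -0.7500, -0.0833, -0.1389, +0.1111]
  T[1,:] = [+0.0000, +0.8464, -0.9609, -0.4401, -0.2335, +0.6181]
  T[2,:] = [+0.0000, +0.0943, -0.2858, +0.2035, -0.5758, +0.6359]
  T[3,:] = [+0.0000, -1.1091, +0.8846, +0.3099, -0.1289, -0.7840]
  T[4,:] = [+0.0000, -0.1354, +0.4006, +0.1792, +0.2315, -1.1890]
  T[5,:] = [+0.0000, -1.4691, +1.4306, +0.2490, +0.5552, -1.2616]
|roots of det(T-λI)|: 1.2550, 0.7105, 0.7105, 0.6606, 0.0188, 0.0000.
ρ = 1.2550; 1.2550 > 1, so it fails to converge.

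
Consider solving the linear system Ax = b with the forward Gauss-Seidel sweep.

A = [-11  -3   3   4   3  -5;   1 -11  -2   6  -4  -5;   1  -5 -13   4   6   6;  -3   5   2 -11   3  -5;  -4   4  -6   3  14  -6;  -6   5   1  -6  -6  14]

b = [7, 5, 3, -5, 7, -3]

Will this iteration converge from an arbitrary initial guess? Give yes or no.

A = D + L + U where D = diag(-11, -11, -13, -11, 14, 14).
Gauss-Seidel: T = -(D+L)⁻¹U, row 0 first, T[0,4] = -(3)/(-11) = +0.2727; later rows by forward substitution.
  T[0,:] = [+0.0000 -0.2727 +0.2727 +0.3636 +0.2727 -0.4545]
  T[1,:] = [+0.0000 -0.0248 -0.1570 +0.5785 -0.3388 -0.4959]
  T[2,:] = [+0.0000 -0.0114 +0.0814 +0.1132 +0.6128 +0.6173]
  T[3,:] = [+0.0000 +0.0610 -0.1310 +0.1844 +0.1558 -0.4437]
  T[4,:] = [+0.0000 -0.0888 +0.1857 -0.0524 +0.4040 +0.8000]
  T[5,:] = [+0.0000 -0.1191 +0.1906 -0.0023 +0.4340 +0.0909]
|roots of det(T-λI)|: 1.1772, 0.3332, 0.3332, 0.1447, 0.0404, 0.0000.
ρ(T) = max|λ| = 1.1772; 1.1772 > 1 ⇒ diverges.

no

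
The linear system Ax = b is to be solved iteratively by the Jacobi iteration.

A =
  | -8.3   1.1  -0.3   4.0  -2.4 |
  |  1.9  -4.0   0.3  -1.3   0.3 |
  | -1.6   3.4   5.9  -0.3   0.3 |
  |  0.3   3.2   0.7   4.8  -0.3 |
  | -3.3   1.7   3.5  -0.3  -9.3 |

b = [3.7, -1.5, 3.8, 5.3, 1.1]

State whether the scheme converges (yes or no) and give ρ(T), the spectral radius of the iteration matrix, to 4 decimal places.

yes, ρ = 0.8262

Split A = D + L + U, D = diag(-8.3, -4, 5.9, 4.8, -9.3).
Jacobi: T = -D⁻¹(L+U), T[1,3] = -(-1.3)/(-4) = -0.3250; T[1,1] = 0.
  T[0,:] = [+0.0000  +0.1325  -0.0361  +0.4819  -0.2892]
  T[1,:] = [+0.4750  +0.0000  +0.0750  -0.3250  +0.0750]
  T[2,:] = [+0.2712  -0.5763  +0.0000  +0.0508  -0.0508]
  T[3,:] = [-0.0625  -0.6667  -0.1458  +0.0000  +0.0625]
  T[4,:] = [-0.3548  +0.1828  +0.3763  -0.0323  +0.0000]
|eigenvalues of T|: 0.8262, 0.5231, 0.5231, 0.2461, 0.0295.
ρ(T) = max|λ| = 0.8262; 0.8262 < 1: convergent.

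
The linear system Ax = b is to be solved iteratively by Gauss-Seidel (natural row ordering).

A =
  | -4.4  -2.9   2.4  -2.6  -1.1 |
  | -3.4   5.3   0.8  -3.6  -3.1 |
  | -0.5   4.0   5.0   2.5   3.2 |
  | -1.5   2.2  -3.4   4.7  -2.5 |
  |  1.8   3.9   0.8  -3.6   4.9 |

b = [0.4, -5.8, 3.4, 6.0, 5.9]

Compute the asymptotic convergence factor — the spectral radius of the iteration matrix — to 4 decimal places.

1.6943

Split A = D + L + U, D = diag(-4.4, 5.3, 5, 4.7, 4.9).
Gauss-Seidel: T = -(D+L)⁻¹U, row 0 first, T[0,2] = -(2.4)/(-4.4) = +0.5455; later rows by forward substitution.
  T[0,:] = [+0.0000 -0.6591 +0.5455 -0.5909 -0.2500]
  T[1,:] = [+0.0000 -0.4228 +0.1990 +0.3002 +0.4245]
  T[2,:] = [+0.0000 +0.2723 -0.1046 -0.7992 -1.0046]
  T[3,:] = [+0.0000 +0.1846 +0.0053 -0.9073 -0.4733]
  T[4,:] = [+0.0000 +0.6698 -0.3378 -0.5579 -0.4298]
eigenvalue magnitudes: 1.6943, 0.4548, 0.3236, 0.0390, 0.0000.
ρ(T) = max|λ| = 1.6943; 1.6943 > 1 ⇒ diverges.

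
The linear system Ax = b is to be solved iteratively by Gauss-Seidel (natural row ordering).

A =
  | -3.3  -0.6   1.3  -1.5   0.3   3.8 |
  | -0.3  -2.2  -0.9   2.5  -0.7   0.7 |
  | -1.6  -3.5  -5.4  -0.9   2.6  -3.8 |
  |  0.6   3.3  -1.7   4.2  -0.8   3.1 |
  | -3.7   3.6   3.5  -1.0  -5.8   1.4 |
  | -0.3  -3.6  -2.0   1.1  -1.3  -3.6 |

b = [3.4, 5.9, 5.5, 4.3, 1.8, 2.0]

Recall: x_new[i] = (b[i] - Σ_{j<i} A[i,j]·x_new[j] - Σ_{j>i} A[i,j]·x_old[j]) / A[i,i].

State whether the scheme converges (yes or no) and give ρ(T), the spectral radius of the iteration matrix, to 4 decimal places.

no, ρ = 1.5806

Let D = diag(-3.3, -2.2, -5.4, 4.2, -5.8, -3.6); L, U the strict triangles.
GS T = -(D+L)⁻¹U: row 0 first, T[0,1] = -(-0.6)/(-3.3) = -0.1818; later rows by forward substitution.
  T[0,:] = [+0.0000 -0.1818 +0.3939 -0.4545 +0.0909 +1.1515]
  T[1,:] = [+0.0000 +0.0248 -0.4628 +1.1983 -0.3306 +0.1612]
  T[2,:] = [+0.0000 +0.0378 +0.1832 -0.8087 +0.6688 -1.1493]
  T[3,:] = [+0.0000 +0.0218 +0.3815 -1.2040 +0.7079 -1.4944]
  T[4,:] = [+0.0000 +0.1504 -0.4938 +0.7533 +0.0184 -0.8291]
  T[5,:] = [+0.0000 -0.0783 +0.6231 -1.3511 +0.1611 +0.2242]
|λ(T)| sorted: 1.5806, 1.0402, 0.1876, 0.1876, 0.0008, 0.0000.
ρ = 1.5806; 1.5806 > 1, so it fails to converge.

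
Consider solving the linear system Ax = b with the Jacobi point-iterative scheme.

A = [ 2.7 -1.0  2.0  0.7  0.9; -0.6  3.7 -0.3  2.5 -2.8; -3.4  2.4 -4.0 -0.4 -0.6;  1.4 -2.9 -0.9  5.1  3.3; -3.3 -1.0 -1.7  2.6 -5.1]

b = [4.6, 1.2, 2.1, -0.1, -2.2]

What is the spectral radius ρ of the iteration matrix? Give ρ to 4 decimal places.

1.1589

Diagonal D = diag(2.7, 3.7, -4, 5.1, -5.1); L, U strict lower/upper.
Jacobi T = -D⁻¹(L+U): T[4,2] = -(-1.7)/(-5.1) = -0.3333; T[4,4] = 0.
  T[0,:] = [+0.0000  +0.3704  -0.7407  -0.2593  -0.3333]
  T[1,:] = [+0.1622  +0.0000  +0.0811  -0.6757  +0.7568]
  T[2,:] = [-0.8500  +0.6000  +0.0000  -0.1000  -0.1500]
  T[3,:] = [-0.2745  +0.5686  +0.1765  +0.0000  -0.6471]
  T[4,:] = [-0.6471  -0.1961  -0.3333  +0.5098  +0.0000]
|λ(T)| sorted: 1.1589, 0.9527, 0.9527, 0.8775, 0.0221.
ρ = 1.1589; 1.1589 > 1: divergent.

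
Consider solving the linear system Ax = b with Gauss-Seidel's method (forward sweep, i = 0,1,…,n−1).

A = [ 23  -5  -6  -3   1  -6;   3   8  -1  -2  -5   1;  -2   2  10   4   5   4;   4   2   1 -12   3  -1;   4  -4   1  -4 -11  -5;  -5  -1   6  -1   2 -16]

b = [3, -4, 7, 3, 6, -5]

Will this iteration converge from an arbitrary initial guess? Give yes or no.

yes

Split A = D + L + U, D = diag(23, 8, 10, -12, -11, -16).
Gauss-Seidel: T = -(D+L)⁻¹U, row 0 first, T[0,3] = -(-3)/(23) = +0.1304; later rows by forward substitution.
  T[0,:] = [+0.0000, +0.2174, +0.2609, +0.1304, -0.0435, +0.2609]
  T[1,:] = [+0.0000, -0.0815, +0.0272, +0.2011, +0.6413, -0.2228]
  T[2,:] = [+0.0000, +0.0598, +0.0467, -0.4141, -0.6370, -0.3033]
  T[3,:] = [+0.0000, +0.0639, +0.0954, +0.0425, +0.2893, -0.0588]
  T[4,:] = [+0.0000, +0.0909, +0.0545, -0.0788, -0.4121, -0.2848]
  T[5,:] = [+0.0000, -0.0330, -0.0648, -0.2211, -0.3350, -0.2132]
|λ(T)| sorted: 0.5942, 0.1964, 0.1601, 0.1601, 0.1290, 0.0000.
ρ(T) = max|λ| = 0.5942; 0.5942 < 1 ⇒ converges.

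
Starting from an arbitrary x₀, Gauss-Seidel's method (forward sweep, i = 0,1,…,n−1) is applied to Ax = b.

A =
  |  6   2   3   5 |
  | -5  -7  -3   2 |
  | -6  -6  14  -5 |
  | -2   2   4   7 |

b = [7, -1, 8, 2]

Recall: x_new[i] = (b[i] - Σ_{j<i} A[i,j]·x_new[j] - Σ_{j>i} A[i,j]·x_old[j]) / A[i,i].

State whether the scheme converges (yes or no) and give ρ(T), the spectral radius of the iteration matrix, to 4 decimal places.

Split A = D + L + U, D = diag(6, -7, 14, 7).
GS T = -(D+L)⁻¹U: row 0 first, T[0,3] = -(5)/(6) = -0.8333; later rows by forward substitution.
  T[0,:] = [+0.0000 -0.3333 -0.5000 -0.8333]
  T[1,:] = [+0.0000 +0.2381 -0.0714 +0.8810]
  T[2,:] = [+0.0000 -0.0408 -0.2449 +0.3776]
  T[3,:] = [+0.0000 -0.1399 +0.0175 -0.7055]
moduli |λ_i(T)| = 0.5573, 0.2569, 0.1018, 0.0000.
ρ(T) = max|λ| = 0.5573; 0.5573 < 1: convergent.

yes, ρ = 0.5573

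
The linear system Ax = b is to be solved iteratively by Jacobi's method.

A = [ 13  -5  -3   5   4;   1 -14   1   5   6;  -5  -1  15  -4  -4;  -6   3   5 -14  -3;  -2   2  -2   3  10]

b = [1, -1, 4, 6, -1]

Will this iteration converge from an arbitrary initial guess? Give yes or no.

Let D = diag(13, -14, 15, -14, 10); L, U the strict triangles.
Jacobi T = -D⁻¹(L+U): T[2,0] = -(-5)/(15) = +0.3333; T[2,2] = 0.
  T[0,:] = [+0.0000 +0.3846 +0.2308 -0.3846 -0.3077]
  T[1,:] = [+0.0714 +0.0000 +0.0714 +0.3571 +0.4286]
  T[2,:] = [+0.3333 +0.0667 +0.0000 +0.2667 +0.2667]
  T[3,:] = [-0.4286 +0.2143 +0.3571 +0.0000 -0.2143]
  T[4,:] = [+0.2000 -0.2000 +0.2000 -0.3000 +0.0000]
|eigenvalues of T|: 0.8303, 0.4420, 0.3077, 0.2772, 0.2772.
ρ = 0.8303; 0.8303 < 1: convergent.

yes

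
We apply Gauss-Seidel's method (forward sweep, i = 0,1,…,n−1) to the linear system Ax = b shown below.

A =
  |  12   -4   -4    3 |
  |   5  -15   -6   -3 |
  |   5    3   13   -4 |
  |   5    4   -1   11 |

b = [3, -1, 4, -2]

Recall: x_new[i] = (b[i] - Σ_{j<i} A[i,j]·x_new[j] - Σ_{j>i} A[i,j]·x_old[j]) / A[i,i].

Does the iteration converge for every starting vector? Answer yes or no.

Let D = diag(12, -15, 13, 11); L, U the strict triangles.
GS T = -(D+L)⁻¹U: row 0 first, T[0,2] = -(-4)/(12) = +0.3333; later rows by forward substitution.
  T[0,:] = [+0.0000 +0.3333 +0.3333 -0.2500]
  T[1,:] = [+0.0000 +0.1111 -0.2889 -0.2833]
  T[2,:] = [+0.0000 -0.1538 -0.0615 +0.4692]
  T[3,:] = [+0.0000 -0.2059 -0.0521 +0.2593]
|λ(T)| sorted: 0.5180, 0.1897, 0.1897, 0.0000.
spectral radius ρ = 0.5180; 0.5180 < 1: convergent.

yes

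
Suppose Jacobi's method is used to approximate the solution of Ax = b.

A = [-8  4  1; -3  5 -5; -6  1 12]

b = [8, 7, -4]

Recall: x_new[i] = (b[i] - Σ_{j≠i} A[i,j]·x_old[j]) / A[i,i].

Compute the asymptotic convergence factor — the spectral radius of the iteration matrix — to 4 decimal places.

0.7714

Diagonal D = diag(-8, 5, 12); L, U strict lower/upper.
Jacobi: T = -D⁻¹(L+U), T[2,0] = -(-6)/(12) = +0.5000; T[2,2] = 0.
  T[0,:] = [+0.0000 +0.5000 +0.1250]
  T[1,:] = [+0.6000 +0.0000 +1.0000]
  T[2,:] = [+0.5000 -0.0833 +0.0000]
|λ(T)| sorted: 0.7714, 0.5621, 0.5621.
ρ = 0.7714; 0.7714 < 1: convergent.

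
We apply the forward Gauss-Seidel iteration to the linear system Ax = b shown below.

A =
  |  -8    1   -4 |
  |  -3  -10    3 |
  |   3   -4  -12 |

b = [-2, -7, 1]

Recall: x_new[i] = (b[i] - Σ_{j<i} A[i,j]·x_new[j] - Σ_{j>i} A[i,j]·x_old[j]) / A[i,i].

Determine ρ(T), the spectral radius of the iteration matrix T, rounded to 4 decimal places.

0.3401

Split A = D + L + U, D = diag(-8, -10, -12).
T_GS = -(D+L)⁻¹U: row 0 first, T[0,2] = -(-4)/(-8) = -0.5000; later rows by forward substitution.
  T[0,:] = [+0.0000  +0.1250  -0.5000]
  T[1,:] = [+0.0000  -0.0375  +0.4500]
  T[2,:] = [+0.0000  +0.0437  -0.2750]
|eigenvalues of T|: 0.3401, 0.0276, 0.0000.
ρ(T) = max|λ| = 0.3401; 0.3401 < 1 ⇒ converges.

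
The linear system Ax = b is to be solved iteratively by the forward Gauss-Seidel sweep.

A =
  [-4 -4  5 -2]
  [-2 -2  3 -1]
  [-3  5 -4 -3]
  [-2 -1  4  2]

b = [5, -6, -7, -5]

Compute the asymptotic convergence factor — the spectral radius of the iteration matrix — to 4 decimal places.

1.3131

Split A = D + L + U, D = diag(-4, -2, -4, 2).
Gauss-Seidel: T = -(D+L)⁻¹U, row 0 first, T[0,2] = -(5)/(-4) = +1.2500; later rows by forward substitution.
  T[0,:] = [+0.0000  -1.0000  +1.2500  -0.5000]
  T[1,:] = [+0.0000  +1.0000  +0.2500  +0.0000]
  T[2,:] = [+0.0000  +2.0000  -0.6250  -0.3750]
  T[3,:] = [+0.0000  -4.5000  +2.6250  +0.2500]
moduli |λ_i(T)| = 1.3131, 0.9256, 0.9256, 0.0000.
ρ = 1.3131; 1.3131 > 1 ⇒ diverges.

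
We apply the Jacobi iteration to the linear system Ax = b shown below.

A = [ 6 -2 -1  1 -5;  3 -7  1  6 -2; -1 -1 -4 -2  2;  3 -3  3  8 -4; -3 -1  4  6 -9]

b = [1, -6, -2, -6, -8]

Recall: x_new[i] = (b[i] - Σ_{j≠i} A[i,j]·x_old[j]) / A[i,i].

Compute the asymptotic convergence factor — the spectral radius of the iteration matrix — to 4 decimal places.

1.2561

Write A = D+L+U with D = diag(6, -7, -4, 8, -9).
Jacobi: T = -D⁻¹(L+U), T[3,2] = -(3)/(8) = -0.3750; T[3,3] = 0.
  T[0,:] = [+0.0000 +0.3333 +0.1667 -0.1667 +0.8333]
  T[1,:] = [+0.4286 +0.0000 +0.1429 +0.8571 -0.2857]
  T[2,:] = [-0.2500 -0.2500 +0.0000 -0.5000 +0.5000]
  T[3,:] = [-0.3750 +0.3750 -0.3750 +0.0000 +0.5000]
  T[4,:] = [-0.3333 -0.1111 +0.4444 +0.6667 +0.0000]
moduli |λ_i(T)| = 1.2561, 0.7452, 0.6833, 0.6833, 0.2751.
ρ(T) = max|λ| = 1.2561; 1.2561 > 1, so it fails to converge.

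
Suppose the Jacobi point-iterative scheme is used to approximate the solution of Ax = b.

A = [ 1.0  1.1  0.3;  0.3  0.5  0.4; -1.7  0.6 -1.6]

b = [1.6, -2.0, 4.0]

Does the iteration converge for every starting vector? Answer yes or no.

A = D + L + U where D = diag(1, 0.5, -1.6).
Jacobi T = -D⁻¹(L+U): T[0,1] = -(1.1)/(1) = -1.1000; T[0,0] = 0.
  T[0,:] = [+0.0000, -1.1000, -0.3000]
  T[1,:] = [-0.6000, +0.0000, -0.8000]
  T[2,:] = [-1.0625, +0.3750, +0.0000]
moduli |λ_i(T)| = 1.1872, 0.8548, 0.8548.
ρ = 1.1872; 1.1872 > 1, so it fails to converge.

no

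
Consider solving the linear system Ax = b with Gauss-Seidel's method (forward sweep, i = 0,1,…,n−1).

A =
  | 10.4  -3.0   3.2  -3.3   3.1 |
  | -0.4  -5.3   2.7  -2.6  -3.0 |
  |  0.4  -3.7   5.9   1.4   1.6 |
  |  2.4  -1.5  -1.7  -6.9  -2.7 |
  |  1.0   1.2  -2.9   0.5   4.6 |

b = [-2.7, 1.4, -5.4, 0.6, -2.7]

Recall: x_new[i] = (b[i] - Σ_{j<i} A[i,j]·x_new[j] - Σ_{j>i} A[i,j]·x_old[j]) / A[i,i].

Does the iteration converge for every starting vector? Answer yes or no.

Split A = D + L + U, D = diag(10.4, -5.3, 5.9, -6.9, 4.6).
Gauss-Seidel: T = -(D+L)⁻¹U, row 0 first, T[0,4] = -(3.1)/(10.4) = -0.2981; later rows by forward substitution.
  T[0,:] = [+0.0000  +0.2885  -0.3077  +0.3173  -0.2981]
  T[1,:] = [+0.0000  -0.0218  +0.5327  -0.5145  -0.5435]
  T[2,:] = [+0.0000  -0.0332  +0.3549  -0.5815  -0.5918]
  T[3,:] = [+0.0000  +0.1132  -0.3103  +0.3655  -0.2310]
  T[4,:] = [+0.0000  -0.0903  +0.1854  -0.3411  -0.1414]
|eigenvalues of T|: 0.6327, 0.2453, 0.2418, 0.0790, 0.0000.
ρ = 0.6327; 0.6327 < 1, so it converges for any x₀.

yes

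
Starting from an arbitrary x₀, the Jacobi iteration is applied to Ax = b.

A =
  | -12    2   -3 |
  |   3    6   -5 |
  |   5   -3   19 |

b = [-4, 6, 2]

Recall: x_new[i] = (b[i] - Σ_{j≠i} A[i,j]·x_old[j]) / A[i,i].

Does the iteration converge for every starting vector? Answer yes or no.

A = D + L + U where D = diag(-12, 6, 19).
Jacobi: T = -D⁻¹(L+U), T[2,1] = -(-3)/(19) = +0.1579; T[2,2] = 0.
  T[0,:] = [+0.0000, +0.1667, -0.2500]
  T[1,:] = [-0.5000, +0.0000, +0.8333]
  T[2,:] = [-0.2632, +0.1579, +0.0000]
|eigenvalues of T|: 0.3956, 0.2061, 0.2061.
ρ = 0.3956; 0.3956 < 1 ⇒ converges.

yes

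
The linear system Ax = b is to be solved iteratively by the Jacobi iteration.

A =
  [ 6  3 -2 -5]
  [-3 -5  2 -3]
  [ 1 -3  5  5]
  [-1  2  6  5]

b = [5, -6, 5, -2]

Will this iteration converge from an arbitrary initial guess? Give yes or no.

no

A = D + L + U where D = diag(6, -5, 5, 5).
T_J = -D⁻¹(L+U): T[2,0] = -(1)/(5) = -0.2000; T[2,2] = 0.
  T[0,:] = [+0.0000  -0.5000  +0.3333  +0.8333]
  T[1,:] = [-0.6000  +0.0000  +0.4000  -0.6000]
  T[2,:] = [-0.2000  +0.6000  +0.0000  -1.0000]
  T[3,:] = [+0.2000  -0.4000  -1.2000  +0.0000]
moduli |λ_i(T)| = 1.6252, 1.1365, 0.4765, 0.0121.
ρ = 1.6252; 1.6252 > 1, so it fails to converge.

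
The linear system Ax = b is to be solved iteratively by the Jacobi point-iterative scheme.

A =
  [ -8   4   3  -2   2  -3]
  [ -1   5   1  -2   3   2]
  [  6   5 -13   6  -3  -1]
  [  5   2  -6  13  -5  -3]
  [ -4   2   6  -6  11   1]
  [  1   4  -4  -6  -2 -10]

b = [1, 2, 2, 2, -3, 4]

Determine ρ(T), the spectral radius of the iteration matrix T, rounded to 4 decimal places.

A = D + L + U where D = diag(-8, 5, -13, 13, 11, -10).
T_J = -D⁻¹(L+U): T[3,5] = -(-3)/(13) = +0.2308; T[3,3] = 0.
  T[0,:] = [+0.0000 +0.5000 +0.3750 -0.2500 +0.2500 -0.3750]
  T[1,:] = [+0.2000 +0.0000 -0.2000 +0.4000 -0.6000 -0.4000]
  T[2,:] = [+0.4615 +0.3846 +0.0000 +0.4615 -0.2308 -0.0769]
  T[3,:] = [-0.3846 -0.1538 +0.4615 +0.0000 +0.3846 +0.2308]
  T[4,:] = [+0.3636 -0.1818 -0.5455 +0.5455 +0.0000 -0.0909]
  T[5,:] = [+0.1000 +0.4000 -0.4000 -0.6000 -0.2000 +0.0000]
eigenvalue magnitudes: 1.1814, 0.5348, 0.5245, 0.5245, 0.4253, 0.2658.
ρ = 1.1814; 1.1814 > 1: divergent.

1.1814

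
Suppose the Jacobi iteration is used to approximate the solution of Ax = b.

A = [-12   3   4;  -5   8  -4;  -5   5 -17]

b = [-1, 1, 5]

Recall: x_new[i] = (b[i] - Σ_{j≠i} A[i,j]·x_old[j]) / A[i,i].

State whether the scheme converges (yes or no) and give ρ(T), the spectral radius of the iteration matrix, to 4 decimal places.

Split A = D + L + U, D = diag(-12, 8, -17).
T_J = -D⁻¹(L+U): T[1,0] = -(-5)/(8) = +0.6250; T[1,1] = 0.
  T[0,:] = [+0.0000, +0.2500, +0.3333]
  T[1,:] = [+0.6250, +0.0000, +0.5000]
  T[2,:] = [-0.2941, +0.2941, +0.0000]
|eigenvalues of T|: 0.5039, 0.3738, 0.1301.
spectral radius ρ = 0.5039; 0.5039 < 1 ⇒ converges.

yes, ρ = 0.5039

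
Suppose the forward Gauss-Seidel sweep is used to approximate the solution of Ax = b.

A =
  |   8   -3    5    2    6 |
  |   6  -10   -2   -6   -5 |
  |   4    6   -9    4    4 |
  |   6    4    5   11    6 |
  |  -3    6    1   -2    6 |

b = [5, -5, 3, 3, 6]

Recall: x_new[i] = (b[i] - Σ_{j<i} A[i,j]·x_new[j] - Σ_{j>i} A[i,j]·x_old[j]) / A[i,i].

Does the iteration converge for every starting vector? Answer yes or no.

Write A = D+L+U with D = diag(8, -10, -9, 11, 6).
Gauss-Seidel: T = -(D+L)⁻¹U, row 0 first, T[0,1] = -(-3)/(8) = +0.3750; later rows by forward substitution.
  T[0,:] = [+0.0000 +0.3750 -0.6250 -0.2500 -0.7500]
  T[1,:] = [+0.0000 +0.2250 -0.5750 -0.7500 -0.9500]
  T[2,:] = [+0.0000 +0.3167 -0.6611 -0.1667 -0.5222]
  T[3,:] = [+0.0000 -0.4303 +0.8505 +0.4848 +0.4465]
  T[4,:] = [+0.0000 -0.2337 +0.6562 +0.8144 +0.8109]
|roots of det(T-λI)|: 1.2507, 0.5489, 0.1151, 0.1151, 0.0000.
ρ(T) = max|λ| = 1.2507; 1.2507 > 1, so it fails to converge.

no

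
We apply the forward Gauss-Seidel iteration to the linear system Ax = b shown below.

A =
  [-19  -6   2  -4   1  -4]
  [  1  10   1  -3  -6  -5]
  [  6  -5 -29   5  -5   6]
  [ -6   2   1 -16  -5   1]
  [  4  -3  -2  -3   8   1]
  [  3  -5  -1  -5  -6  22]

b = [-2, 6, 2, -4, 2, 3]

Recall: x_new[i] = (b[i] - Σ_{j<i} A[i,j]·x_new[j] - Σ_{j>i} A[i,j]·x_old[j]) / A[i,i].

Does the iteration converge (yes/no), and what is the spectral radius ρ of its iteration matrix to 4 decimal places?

Diagonal D = diag(-19, 10, -29, -16, 8, 22); L, U strict lower/upper.
T_GS = -(D+L)⁻¹U: row 0 first, T[0,1] = -(-6)/(-19) = -0.3158; later rows by forward substitution.
  T[0,:] = [+0.0000 -0.3158 +0.1053 -0.2105 +0.0526 -0.2105]
  T[1,:] = [+0.0000 +0.0316 -0.1105 +0.3211 +0.5947 +0.5211]
  T[2,:] = [+0.0000 -0.0708 +0.0408 +0.0735 -0.2641 +0.0735]
  T[3,:] = [+0.0000 +0.1179 -0.0507 +0.1237 -0.2744 +0.2112]
  T[4,:] = [+0.0000 +0.1963 -0.1029 +0.2904 +0.0278 +0.2732]
  T[5,:] = [+0.0000 +0.1274 -0.0772 +0.2123 +0.0612 +0.2730]
moduli |λ_i(T)| = 0.7048, 0.2435, 0.0628, 0.0628, 0.0428, 0.0000.
ρ = 0.7048; 0.7048 < 1 ⇒ converges.

yes, ρ = 0.7048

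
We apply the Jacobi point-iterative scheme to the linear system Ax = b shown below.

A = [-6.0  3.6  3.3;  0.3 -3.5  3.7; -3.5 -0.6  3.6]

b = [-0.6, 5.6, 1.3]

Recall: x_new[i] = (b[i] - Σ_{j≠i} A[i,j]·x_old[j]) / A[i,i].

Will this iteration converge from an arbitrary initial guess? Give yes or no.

no

Let D = diag(-6, -3.5, 3.6); L, U the strict triangles.
T_J = -D⁻¹(L+U): T[1,2] = -(3.7)/(-3.5) = +1.0571; T[1,1] = 0.
  T[0,:] = [+0.0000 +0.6000 +0.5500]
  T[1,:] = [+0.0857 +0.0000 +1.0571]
  T[2,:] = [+0.9722 +0.1667 +0.0000]
|eigenvalues of T|: 1.1438, 0.7389, 0.7389.
ρ = 1.1438; 1.1438 > 1, so it fails to converge.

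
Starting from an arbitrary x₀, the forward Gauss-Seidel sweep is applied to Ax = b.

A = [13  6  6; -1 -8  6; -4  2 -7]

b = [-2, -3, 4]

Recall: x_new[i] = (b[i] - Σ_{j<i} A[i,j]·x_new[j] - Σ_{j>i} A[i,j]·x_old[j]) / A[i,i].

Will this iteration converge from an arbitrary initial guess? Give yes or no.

yes

Write A = D+L+U with D = diag(13, -8, -7).
Gauss-Seidel: T = -(D+L)⁻¹U, row 0 first, T[0,1] = -(6)/(13) = -0.4615; later rows by forward substitution.
  T[0,:] = [+0.0000 -0.4615 -0.4615]
  T[1,:] = [+0.0000 +0.0577 +0.8077]
  T[2,:] = [+0.0000 +0.2802 +0.4945]
eigenvalue magnitudes: 0.7996, 0.2474, 0.0000.
ρ = 0.7996; 0.7996 < 1: convergent.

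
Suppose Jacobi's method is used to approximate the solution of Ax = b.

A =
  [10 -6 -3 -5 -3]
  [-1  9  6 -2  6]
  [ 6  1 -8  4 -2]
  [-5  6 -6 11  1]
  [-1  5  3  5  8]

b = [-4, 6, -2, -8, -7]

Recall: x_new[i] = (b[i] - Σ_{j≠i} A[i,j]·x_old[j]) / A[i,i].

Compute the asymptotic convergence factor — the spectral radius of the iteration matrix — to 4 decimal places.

Split A = D + L + U, D = diag(10, 9, -8, 11, 8).
Jacobi: T = -D⁻¹(L+U), T[2,3] = -(4)/(-8) = +0.5000; T[2,2] = 0.
  T[0,:] = [+0.0000, +0.6000, +0.3000, +0.5000, +0.3000]
  T[1,:] = [+0.1111, +0.0000, -0.6667, +0.2222, -0.6667]
  T[2,:] = [+0.7500, +0.1250, +0.0000, +0.5000, -0.2500]
  T[3,:] = [+0.4545, -0.5455, +0.5455, +0.0000, -0.0909]
  T[4,:] = [+0.1250, -0.6250, -0.3750, -0.6250, +0.0000]
|eigenvalues of T|: 1.2086, 1.0052, 0.2917, 0.2917, 0.2776.
spectral radius ρ = 1.2086; 1.2086 > 1, so it fails to converge.

1.2086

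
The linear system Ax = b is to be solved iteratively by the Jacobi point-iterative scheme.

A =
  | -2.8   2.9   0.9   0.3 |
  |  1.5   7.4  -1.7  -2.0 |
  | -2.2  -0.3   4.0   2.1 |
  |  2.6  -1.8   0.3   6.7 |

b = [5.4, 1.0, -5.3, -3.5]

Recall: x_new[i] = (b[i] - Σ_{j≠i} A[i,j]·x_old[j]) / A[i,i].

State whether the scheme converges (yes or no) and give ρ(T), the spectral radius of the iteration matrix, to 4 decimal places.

yes, ρ = 0.5270

Let D = diag(-2.8, 7.4, 4, 6.7); L, U the strict triangles.
T_J = -D⁻¹(L+U): T[3,0] = -(2.6)/(6.7) = -0.3881; T[3,3] = 0.
  T[0,:] = [+0.0000  +1.0357  +0.3214  +0.1071]
  T[1,:] = [-0.2027  +0.0000  +0.2297  +0.2703]
  T[2,:] = [+0.5500  +0.0750  +0.0000  -0.5250]
  T[3,:] = [-0.3881  +0.2687  -0.0448  +0.0000]
moduli |λ_i(T)| = 0.5270, 0.4444, 0.4444, 0.4302.
ρ(T) = max|λ| = 0.5270; 0.5270 < 1, so it converges for any x₀.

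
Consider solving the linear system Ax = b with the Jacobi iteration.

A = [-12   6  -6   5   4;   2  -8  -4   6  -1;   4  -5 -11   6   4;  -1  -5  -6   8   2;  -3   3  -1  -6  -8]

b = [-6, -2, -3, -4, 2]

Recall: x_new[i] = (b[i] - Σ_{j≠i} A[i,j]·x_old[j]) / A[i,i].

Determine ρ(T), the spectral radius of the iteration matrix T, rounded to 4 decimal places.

1.2379

Split A = D + L + U, D = diag(-12, -8, -11, 8, -8).
Jacobi: T = -D⁻¹(L+U), T[1,3] = -(6)/(-8) = +0.7500; T[1,1] = 0.
  T[0,:] = [+0.0000, +0.5000, -0.5000, +0.4167, +0.3333]
  T[1,:] = [+0.2500, +0.0000, -0.5000, +0.7500, -0.1250]
  T[2,:] = [+0.3636, -0.4545, +0.0000, +0.5455, +0.3636]
  T[3,:] = [+0.1250, +0.6250, +0.7500, +0.0000, -0.2500]
  T[4,:] = [-0.3750, +0.3750, -0.1250, -0.7500, +0.0000]
moduli |λ_i(T)| = 1.2379, 0.9522, 0.5024, 0.5024, 0.1451.
ρ = 1.2379; 1.2379 > 1, so it fails to converge.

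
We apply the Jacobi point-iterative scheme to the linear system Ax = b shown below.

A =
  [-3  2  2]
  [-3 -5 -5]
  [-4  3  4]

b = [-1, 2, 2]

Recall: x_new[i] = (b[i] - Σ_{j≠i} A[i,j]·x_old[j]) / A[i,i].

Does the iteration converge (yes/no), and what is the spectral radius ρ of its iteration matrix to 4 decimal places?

Diagonal D = diag(-3, -5, 4); L, U strict lower/upper.
T_J = -D⁻¹(L+U): T[0,2] = -(2)/(-3) = +0.6667; T[0,0] = 0.
  T[0,:] = [+0.0000 +0.6667 +0.6667]
  T[1,:] = [-0.6000 +0.0000 -1.0000]
  T[2,:] = [+1.0000 -0.7500 +0.0000]
|roots of det(T-λI)|: 1.1550, 0.7043, 0.4507.
ρ = 1.1550; 1.1550 > 1: divergent.

no, ρ = 1.1550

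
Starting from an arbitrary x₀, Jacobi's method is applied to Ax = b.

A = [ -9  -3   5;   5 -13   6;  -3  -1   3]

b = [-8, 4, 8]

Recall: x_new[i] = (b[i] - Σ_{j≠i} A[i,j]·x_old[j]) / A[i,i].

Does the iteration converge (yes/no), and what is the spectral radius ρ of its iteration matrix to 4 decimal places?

Diagonal D = diag(-9, -13, 3); L, U strict lower/upper.
T_J = -D⁻¹(L+U): T[0,1] = -(-3)/(-9) = -0.3333; T[0,0] = 0.
  T[0,:] = [+0.0000 -0.3333 +0.5556]
  T[1,:] = [+0.3846 +0.0000 +0.4615]
  T[2,:] = [+1.0000 +0.3333 +0.0000]
eigenvalue magnitudes: 0.8254, 0.6777, 0.1477.
ρ(T) = max|λ| = 0.8254; 0.8254 < 1: convergent.

yes, ρ = 0.8254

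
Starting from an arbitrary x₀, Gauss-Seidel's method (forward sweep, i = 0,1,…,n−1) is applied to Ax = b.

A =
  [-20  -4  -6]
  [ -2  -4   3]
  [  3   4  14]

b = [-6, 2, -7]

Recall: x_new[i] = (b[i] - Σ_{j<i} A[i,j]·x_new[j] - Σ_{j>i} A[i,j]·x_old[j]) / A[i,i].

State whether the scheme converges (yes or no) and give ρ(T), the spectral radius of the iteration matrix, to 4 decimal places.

yes, ρ = 0.2316

A = D + L + U where D = diag(-20, -4, 14).
GS T = -(D+L)⁻¹U: row 0 first, T[0,1] = -(-4)/(-20) = -0.2000; later rows by forward substitution.
  T[0,:] = [+0.0000, -0.2000, -0.3000]
  T[1,:] = [+0.0000, +0.1000, +0.9000]
  T[2,:] = [+0.0000, +0.0143, -0.1929]
|roots of det(T-λI)|: 0.2316, 0.1388, 0.0000.
ρ(T) = max|λ| = 0.2316; 0.2316 < 1, so it converges for any x₀.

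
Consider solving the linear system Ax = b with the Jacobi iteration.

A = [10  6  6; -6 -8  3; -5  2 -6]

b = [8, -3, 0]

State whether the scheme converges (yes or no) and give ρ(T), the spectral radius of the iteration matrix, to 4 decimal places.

no, ρ = 1.1679

Split A = D + L + U, D = diag(10, -8, -6).
Jacobi T = -D⁻¹(L+U): T[1,0] = -(-6)/(-8) = -0.7500; T[1,1] = 0.
  T[0,:] = [+0.0000  -0.6000  -0.6000]
  T[1,:] = [-0.7500  +0.0000  +0.3750]
  T[2,:] = [-0.8333  +0.3333  +0.0000]
eigenvalue magnitudes: 1.1679, 0.8120, 0.3559.
spectral radius ρ = 1.1679; 1.1679 > 1: divergent.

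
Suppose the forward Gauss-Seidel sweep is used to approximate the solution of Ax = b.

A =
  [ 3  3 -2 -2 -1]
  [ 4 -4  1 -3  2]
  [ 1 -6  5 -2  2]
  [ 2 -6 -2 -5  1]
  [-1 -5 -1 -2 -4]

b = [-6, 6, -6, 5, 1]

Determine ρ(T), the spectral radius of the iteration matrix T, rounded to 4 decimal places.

1.2664

Diagonal D = diag(3, -4, 5, -5, -4); L, U strict lower/upper.
T_GS = -(D+L)⁻¹U: row 0 first, T[0,4] = -(-1)/(3) = +0.3333; later rows by forward substitution.
  T[0,:] = [+0.0000 -1.0000 +0.6667 +0.6667 +0.3333]
  T[1,:] = [+0.0000 -1.0000 +0.9167 -0.0833 +0.8333]
  T[2,:] = [+0.0000 -1.0000 +0.9667 +0.1667 +0.5333]
  T[3,:] = [+0.0000 +1.2000 -1.2200 +0.3000 -0.8800]
  T[4,:] = [+0.0000 +1.1500 -0.9442 -0.2542 -0.8183]
|eigenvalues of T|: 1.2664, 0.4903, 0.4903, 0.0164, 0.0000.
ρ = 1.2664; 1.2664 > 1, so it fails to converge.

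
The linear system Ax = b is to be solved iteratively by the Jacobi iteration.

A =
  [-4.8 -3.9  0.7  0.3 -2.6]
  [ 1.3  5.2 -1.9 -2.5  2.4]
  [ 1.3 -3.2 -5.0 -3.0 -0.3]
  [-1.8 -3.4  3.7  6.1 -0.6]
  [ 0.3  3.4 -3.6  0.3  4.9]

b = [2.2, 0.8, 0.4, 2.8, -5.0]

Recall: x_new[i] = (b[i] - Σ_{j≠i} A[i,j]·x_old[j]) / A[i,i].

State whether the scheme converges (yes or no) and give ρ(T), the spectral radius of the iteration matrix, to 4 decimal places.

Diagonal D = diag(-4.8, 5.2, -5, 6.1, 4.9); L, U strict lower/upper.
Jacobi T = -D⁻¹(L+U): T[2,3] = -(-3)/(-5) = -0.6000; T[2,2] = 0.
  T[0,:] = [+0.0000  -0.8125  +0.1458  +0.0625  -0.5417]
  T[1,:] = [-0.2500  +0.0000  +0.3654  +0.4808  -0.4615]
  T[2,:] = [+0.2600  -0.6400  +0.0000  -0.6000  -0.0600]
  T[3,:] = [+0.2951  +0.5574  -0.6066  +0.0000  +0.0984]
  T[4,:] = [-0.0612  -0.6939  +0.7347  -0.0612  +0.0000]
moduli |λ_i(T)| = 1.1291, 0.9530, 0.3818, 0.3818, 0.1734.
ρ(T) = max|λ| = 1.1291; 1.1291 > 1 ⇒ diverges.

no, ρ = 1.1291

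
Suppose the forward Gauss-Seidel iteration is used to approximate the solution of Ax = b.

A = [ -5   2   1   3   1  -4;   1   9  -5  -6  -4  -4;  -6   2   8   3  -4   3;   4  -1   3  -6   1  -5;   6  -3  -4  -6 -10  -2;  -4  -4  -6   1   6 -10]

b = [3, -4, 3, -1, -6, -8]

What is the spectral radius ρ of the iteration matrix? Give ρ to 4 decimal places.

1.5948

Write A = D+L+U with D = diag(-5, 9, 8, -6, -10, -10).
T_GS = -(D+L)⁻¹U: row 0 first, T[0,5] = -(-4)/(-5) = -0.8000; later rows by forward substitution.
  T[0,:] = [+0.0000 +0.4000 +0.2000 +0.6000 +0.2000 -0.8000]
  T[1,:] = [+0.0000 -0.0444 +0.5333 +0.6000 +0.4222 +0.5333]
  T[2,:] = [+0.0000 +0.3111 +0.0167 -0.0750 +0.5444 -1.1083]
  T[3,:] = [+0.0000 +0.4296 +0.0528 +0.2625 +0.5019 -2.0097]
  T[4,:] = [+0.0000 -0.1289 -0.0783 +0.0525 -0.5256 +0.8092]
  T[5,:] = [+0.0000 -0.3633 -0.3451 -0.3773 -0.8407 +1.0562]
eigenvalue magnitudes: 1.5948, 0.4420, 0.3217, 0.3217, 0.0152, 0.0000.
spectral radius ρ = 1.5948; 1.5948 > 1 ⇒ diverges.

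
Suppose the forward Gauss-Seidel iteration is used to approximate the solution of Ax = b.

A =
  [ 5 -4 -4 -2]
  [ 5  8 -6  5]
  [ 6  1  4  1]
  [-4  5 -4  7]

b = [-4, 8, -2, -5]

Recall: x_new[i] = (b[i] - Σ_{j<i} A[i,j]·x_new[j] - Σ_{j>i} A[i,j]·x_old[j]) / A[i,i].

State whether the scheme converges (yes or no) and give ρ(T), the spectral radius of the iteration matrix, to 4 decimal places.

Diagonal D = diag(5, 8, 4, 7); L, U strict lower/upper.
Gauss-Seidel: T = -(D+L)⁻¹U, row 0 first, T[0,3] = -(-2)/(5) = +0.4000; later rows by forward substitution.
  T[0,:] = [+0.0000  +0.8000  +0.8000  +0.4000]
  T[1,:] = [+0.0000  -0.5000  +0.2500  -0.8750]
  T[2,:] = [+0.0000  -1.0750  -1.2625  -0.6313]
  T[3,:] = [+0.0000  +0.2000  -0.4429  +0.4929]
|λ(T)| sorted: 1.3689, 0.2502, 0.2502, 0.0000.
ρ = 1.3689; 1.3689 > 1, so it fails to converge.

no, ρ = 1.3689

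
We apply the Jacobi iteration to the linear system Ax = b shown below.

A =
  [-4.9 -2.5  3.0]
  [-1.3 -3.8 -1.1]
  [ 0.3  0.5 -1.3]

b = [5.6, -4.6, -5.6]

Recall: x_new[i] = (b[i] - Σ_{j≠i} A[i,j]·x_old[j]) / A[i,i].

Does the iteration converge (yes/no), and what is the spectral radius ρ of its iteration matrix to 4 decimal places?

Diagonal D = diag(-4.9, -3.8, -1.3); L, U strict lower/upper.
Jacobi: T = -D⁻¹(L+U), T[2,0] = -(0.3)/(-1.3) = +0.2308; T[2,2] = 0.
  T[0,:] = [+0.0000, -0.5102, +0.6122]
  T[1,:] = [-0.3421, +0.0000, -0.2895]
  T[2,:] = [+0.2308, +0.3846, +0.0000]
|λ(T)| sorted: 0.5392, 0.2936, 0.2936.
spectral radius ρ = 0.5392; 0.5392 < 1 ⇒ converges.

yes, ρ = 0.5392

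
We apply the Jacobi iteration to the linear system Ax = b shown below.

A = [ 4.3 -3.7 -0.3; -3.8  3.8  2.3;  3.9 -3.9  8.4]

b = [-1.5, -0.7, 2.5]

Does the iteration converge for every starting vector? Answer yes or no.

yes

Split A = D + L + U, D = diag(4.3, 3.8, 8.4).
T_J = -D⁻¹(L+U): T[0,1] = -(-3.7)/(4.3) = +0.8605; T[0,0] = 0.
  T[0,:] = [+0.0000 +0.8605 +0.0698]
  T[1,:] = [+1.0000 +0.0000 -0.6053]
  T[2,:] = [-0.4643 +0.4643 +0.0000]
|λ(T)| sorted: 0.9194, 0.5461, 0.5461.
ρ = 0.9194; 0.9194 < 1, so it converges for any x₀.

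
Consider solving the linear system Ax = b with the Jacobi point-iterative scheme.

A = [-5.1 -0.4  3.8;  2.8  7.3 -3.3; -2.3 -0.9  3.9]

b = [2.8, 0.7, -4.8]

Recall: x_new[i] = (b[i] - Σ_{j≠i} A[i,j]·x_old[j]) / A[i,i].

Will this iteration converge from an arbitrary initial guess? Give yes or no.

yes

Write A = D+L+U with D = diag(-5.1, 7.3, 3.9).
Jacobi T = -D⁻¹(L+U): T[2,1] = -(-0.9)/(3.9) = +0.2308; T[2,2] = 0.
  T[0,:] = [+0.0000  -0.0784  +0.7451]
  T[1,:] = [-0.3836  +0.0000  +0.4521]
  T[2,:] = [+0.5897  +0.2308  +0.0000]
|λ(T)| sorted: 0.8241, 0.6659, 0.1583.
spectral radius ρ = 0.8241; 0.8241 < 1: convergent.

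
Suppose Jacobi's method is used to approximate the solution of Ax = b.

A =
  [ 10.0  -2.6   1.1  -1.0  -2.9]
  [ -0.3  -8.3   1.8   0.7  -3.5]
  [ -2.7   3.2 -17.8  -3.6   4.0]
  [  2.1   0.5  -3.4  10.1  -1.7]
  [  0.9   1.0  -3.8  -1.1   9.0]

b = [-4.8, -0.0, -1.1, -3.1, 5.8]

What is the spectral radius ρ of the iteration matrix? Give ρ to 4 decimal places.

0.5211

Let D = diag(10, -8.3, -17.8, 10.1, 9); L, U the strict triangles.
Jacobi: T = -D⁻¹(L+U), T[2,4] = -(4)/(-17.8) = +0.2247; T[2,2] = 0.
  T[0,:] = [+0.0000 +0.2600 -0.1100 +0.1000 +0.2900]
  T[1,:] = [-0.0361 +0.0000 +0.2169 +0.0843 -0.4217]
  T[2,:] = [-0.1517 +0.1798 +0.0000 -0.2022 +0.2247]
  T[3,:] = [-0.2079 -0.0495 +0.3366 +0.0000 +0.1683]
  T[4,:] = [-0.1000 -0.1111 +0.4222 +0.1222 +0.0000]
|eigenvalues of T|: 0.5211, 0.3180, 0.3180, 0.1353, 0.1353.
spectral radius ρ = 0.5211; 0.5211 < 1, so it converges for any x₀.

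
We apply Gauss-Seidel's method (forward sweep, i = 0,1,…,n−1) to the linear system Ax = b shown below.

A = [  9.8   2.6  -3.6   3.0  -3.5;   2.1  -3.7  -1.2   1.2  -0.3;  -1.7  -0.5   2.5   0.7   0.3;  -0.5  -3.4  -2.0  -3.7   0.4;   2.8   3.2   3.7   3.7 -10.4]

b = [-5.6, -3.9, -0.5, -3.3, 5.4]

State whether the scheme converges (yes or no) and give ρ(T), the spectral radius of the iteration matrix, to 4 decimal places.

Let D = diag(9.8, -3.7, 2.5, -3.7, -10.4); L, U the strict triangles.
Gauss-Seidel: T = -(D+L)⁻¹U, row 0 first, T[0,2] = -(-3.6)/(9.8) = +0.3673; later rows by forward substitution.
  T[0,:] = [+0.0000 -0.2653 +0.3673 -0.3061 +0.3571]
  T[1,:] = [+0.0000 -0.1506 -0.1158 +0.1506 +0.1216]
  T[2,:] = [+0.0000 -0.2105 +0.2266 -0.4580 +0.1472]
  T[3,:] = [+0.0000 +0.2880 -0.0657 +0.1506 -0.1315]
  T[4,:] = [+0.0000 -0.0902 +0.1205 -0.1455 +0.1392]
|eigenvalues of T|: 0.5478, 0.2242, 0.0995, 0.0574, 0.0000.
ρ(T) = max|λ| = 0.5478; 0.5478 < 1: convergent.

yes, ρ = 0.5478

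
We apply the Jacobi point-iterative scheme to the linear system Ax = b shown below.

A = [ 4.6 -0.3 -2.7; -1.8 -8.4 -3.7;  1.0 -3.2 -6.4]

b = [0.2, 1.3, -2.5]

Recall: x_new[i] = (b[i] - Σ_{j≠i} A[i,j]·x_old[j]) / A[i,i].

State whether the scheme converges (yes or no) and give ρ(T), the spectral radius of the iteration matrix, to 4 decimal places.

Diagonal D = diag(4.6, -8.4, -6.4); L, U strict lower/upper.
Jacobi T = -D⁻¹(L+U): T[1,0] = -(-1.8)/(-8.4) = -0.2143; T[1,1] = 0.
  T[0,:] = [+0.0000  +0.0652  +0.5870]
  T[1,:] = [-0.2143  +0.0000  -0.4405]
  T[2,:] = [+0.1562  -0.5000  +0.0000]
|λ(T)| sorted: 0.6256, 0.3797, 0.2459.
ρ = 0.6256; 0.6256 < 1 ⇒ converges.

yes, ρ = 0.6256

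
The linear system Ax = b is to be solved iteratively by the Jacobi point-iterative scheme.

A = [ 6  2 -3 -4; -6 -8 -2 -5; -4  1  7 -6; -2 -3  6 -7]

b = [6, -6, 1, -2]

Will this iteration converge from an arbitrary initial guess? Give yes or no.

no

Diagonal D = diag(6, -8, 7, -7); L, U strict lower/upper.
T_J = -D⁻¹(L+U): T[2,0] = -(-4)/(7) = +0.5714; T[2,2] = 0.
  T[0,:] = [+0.0000  -0.3333  +0.5000  +0.6667]
  T[1,:] = [-0.7500  +0.0000  -0.2500  -0.6250]
  T[2,:] = [+0.5714  -0.1429  +0.0000  +0.8571]
  T[3,:] = [-0.2857  -0.4286  +0.8571  +0.0000]
|eigenvalues of T|: 1.3683, 0.8482, 0.4015, 0.1186.
spectral radius ρ = 1.3683; 1.3683 > 1, so it fails to converge.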